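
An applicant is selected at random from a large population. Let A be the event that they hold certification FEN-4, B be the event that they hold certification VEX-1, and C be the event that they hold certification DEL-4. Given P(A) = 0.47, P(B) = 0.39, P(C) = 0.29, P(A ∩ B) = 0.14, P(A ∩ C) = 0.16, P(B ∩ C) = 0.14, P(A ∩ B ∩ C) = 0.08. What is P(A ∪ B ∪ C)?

0.79

P(A ∪ B ∪ C) = 0.47 + 0.39 + 0.29 − 0.14 − 0.16 − 0.14 + 0.08 = 0.79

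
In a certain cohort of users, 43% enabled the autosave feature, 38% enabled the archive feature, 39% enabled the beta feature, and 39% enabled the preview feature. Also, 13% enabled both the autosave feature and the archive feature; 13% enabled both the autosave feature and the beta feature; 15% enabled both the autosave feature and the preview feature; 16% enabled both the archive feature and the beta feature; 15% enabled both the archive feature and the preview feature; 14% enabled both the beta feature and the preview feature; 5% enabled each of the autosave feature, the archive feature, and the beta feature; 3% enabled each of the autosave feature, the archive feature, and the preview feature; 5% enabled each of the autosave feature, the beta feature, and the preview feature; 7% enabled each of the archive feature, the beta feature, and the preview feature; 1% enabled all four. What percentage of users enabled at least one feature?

92%

Using inclusion–exclusion:
P(at least one) = 43 + 38 + 39 + 39 − 13 − 13 − 15 − 16 − 15 − 14 + 5 + 3 + 5 + 7 − 1 = 92%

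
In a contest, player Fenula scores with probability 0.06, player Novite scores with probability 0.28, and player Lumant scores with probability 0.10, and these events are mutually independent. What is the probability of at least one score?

0.39088

P(none) = (1 − 0.06) × (1 − 0.28) × (1 − 0.10) = 0.94 × 0.72 × 0.90 = 0.60912
P(at least one) = 1 − 0.60912 = 0.39088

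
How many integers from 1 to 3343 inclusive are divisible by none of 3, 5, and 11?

1621

floor(3343/3) + floor(3343/5) + floor(3343/11) − floor(3343/15) − floor(3343/33) − floor(3343/55) + floor(3343/165) = 1114 + 668 + 303 − 222 − 101 − 60 + 20 = 1722
3343 − 1722 = 1621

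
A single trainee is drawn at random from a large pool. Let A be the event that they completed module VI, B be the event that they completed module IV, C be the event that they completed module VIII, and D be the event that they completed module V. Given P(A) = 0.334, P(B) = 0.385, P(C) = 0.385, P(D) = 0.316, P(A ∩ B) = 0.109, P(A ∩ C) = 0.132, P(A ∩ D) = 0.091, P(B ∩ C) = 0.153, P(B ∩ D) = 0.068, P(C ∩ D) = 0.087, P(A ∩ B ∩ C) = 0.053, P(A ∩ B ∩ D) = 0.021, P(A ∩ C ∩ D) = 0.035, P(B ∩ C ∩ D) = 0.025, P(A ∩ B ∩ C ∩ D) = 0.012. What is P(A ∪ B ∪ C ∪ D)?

0.902

By inclusion–exclusion:
P(A ∪ B ∪ C ∪ D) = 0.334 + 0.385 + 0.385 + 0.316 − 0.109 − 0.132 − 0.091 − 0.153 − 0.068 − 0.087 + 0.053 + 0.021 + 0.035 + 0.025 − 0.012 = 0.902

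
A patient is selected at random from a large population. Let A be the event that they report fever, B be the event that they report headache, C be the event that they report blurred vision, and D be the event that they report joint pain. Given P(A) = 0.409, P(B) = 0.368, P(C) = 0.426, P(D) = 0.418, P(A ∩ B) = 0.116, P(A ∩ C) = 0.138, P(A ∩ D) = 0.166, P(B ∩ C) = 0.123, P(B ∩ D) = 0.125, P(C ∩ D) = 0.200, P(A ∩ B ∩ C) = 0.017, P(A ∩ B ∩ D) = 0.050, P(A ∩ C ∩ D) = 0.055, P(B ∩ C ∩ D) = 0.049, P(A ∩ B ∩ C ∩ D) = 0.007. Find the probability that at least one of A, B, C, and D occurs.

0.917

By inclusion–exclusion:
P(A ∪ B ∪ C ∪ D) = 0.409 + 0.368 + 0.426 + 0.418 − 0.116 − 0.138 − 0.166 − 0.123 − 0.125 − 0.200 + 0.017 + 0.050 + 0.055 + 0.049 − 0.007 = 0.917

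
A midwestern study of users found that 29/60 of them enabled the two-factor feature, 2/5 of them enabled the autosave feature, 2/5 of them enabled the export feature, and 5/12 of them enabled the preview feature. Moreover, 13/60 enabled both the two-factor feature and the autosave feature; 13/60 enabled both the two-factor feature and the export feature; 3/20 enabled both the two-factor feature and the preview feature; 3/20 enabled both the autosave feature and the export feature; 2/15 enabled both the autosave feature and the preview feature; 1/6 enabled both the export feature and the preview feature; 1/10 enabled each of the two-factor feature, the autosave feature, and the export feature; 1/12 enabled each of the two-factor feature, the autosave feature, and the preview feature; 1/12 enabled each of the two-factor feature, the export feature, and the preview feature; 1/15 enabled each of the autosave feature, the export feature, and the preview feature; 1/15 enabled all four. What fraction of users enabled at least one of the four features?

14/15

P(at least one) = 29/60 + 2/5 + 2/5 + 5/12 − 13/60 − 13/60 − 3/20 − 3/20 − 2/15 − 1/6 + 1/10 + 1/12 + 1/12 + 1/15 − 1/15 = 14/15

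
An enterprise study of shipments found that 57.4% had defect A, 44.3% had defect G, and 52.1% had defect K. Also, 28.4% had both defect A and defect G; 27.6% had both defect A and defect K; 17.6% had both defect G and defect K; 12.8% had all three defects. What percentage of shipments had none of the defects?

By inclusion-exclusion,
P(at least one) = 57.4 + 44.3 + 52.1 − 28.4 − 27.6 − 17.6 + 12.8 = 93.0%
P(none) = 100% − 93.0% = 7.0%

7.0%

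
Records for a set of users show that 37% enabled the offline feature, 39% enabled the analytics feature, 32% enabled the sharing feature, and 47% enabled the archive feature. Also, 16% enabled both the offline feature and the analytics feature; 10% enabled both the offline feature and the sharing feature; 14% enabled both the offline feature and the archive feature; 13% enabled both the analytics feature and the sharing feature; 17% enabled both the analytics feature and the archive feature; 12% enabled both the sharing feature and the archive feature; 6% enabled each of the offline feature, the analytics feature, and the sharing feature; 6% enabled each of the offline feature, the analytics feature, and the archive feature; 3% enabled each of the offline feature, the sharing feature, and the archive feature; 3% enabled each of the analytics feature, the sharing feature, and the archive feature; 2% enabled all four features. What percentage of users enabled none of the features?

11%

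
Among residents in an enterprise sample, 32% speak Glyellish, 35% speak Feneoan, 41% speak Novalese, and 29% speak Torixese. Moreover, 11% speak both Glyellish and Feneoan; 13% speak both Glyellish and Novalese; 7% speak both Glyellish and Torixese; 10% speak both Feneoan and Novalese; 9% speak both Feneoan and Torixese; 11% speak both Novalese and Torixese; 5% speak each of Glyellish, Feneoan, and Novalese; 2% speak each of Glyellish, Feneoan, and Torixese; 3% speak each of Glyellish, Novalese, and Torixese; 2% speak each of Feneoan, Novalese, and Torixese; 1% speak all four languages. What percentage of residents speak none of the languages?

13%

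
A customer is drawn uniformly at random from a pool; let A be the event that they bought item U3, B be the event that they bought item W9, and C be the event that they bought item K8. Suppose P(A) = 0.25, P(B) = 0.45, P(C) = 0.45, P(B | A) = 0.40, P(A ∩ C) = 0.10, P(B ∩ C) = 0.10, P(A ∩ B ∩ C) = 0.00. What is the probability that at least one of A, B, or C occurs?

0.85

P(A ∩ B) = P(A)·P(B|A) = 0.25 × 0.40 = 0.10
Inclusion–exclusion gives
P(A ∪ B ∪ C) = 0.25 + 0.45 + 0.45 − 0.10 − 0.10 − 0.10 + 0.00 = 0.85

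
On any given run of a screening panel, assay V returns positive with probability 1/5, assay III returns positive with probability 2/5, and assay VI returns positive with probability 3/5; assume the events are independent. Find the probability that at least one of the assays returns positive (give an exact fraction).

101/125

Since the events are independent, P(none) is the product of the individual non-occurrence probabilities.
P(none) = (1 − 1/5) × (1 − 2/5) × (1 − 3/5) = 4/5 × 3/5 × 2/5 = 24/125
P(at least one) = 1 − 24/125 = 101/125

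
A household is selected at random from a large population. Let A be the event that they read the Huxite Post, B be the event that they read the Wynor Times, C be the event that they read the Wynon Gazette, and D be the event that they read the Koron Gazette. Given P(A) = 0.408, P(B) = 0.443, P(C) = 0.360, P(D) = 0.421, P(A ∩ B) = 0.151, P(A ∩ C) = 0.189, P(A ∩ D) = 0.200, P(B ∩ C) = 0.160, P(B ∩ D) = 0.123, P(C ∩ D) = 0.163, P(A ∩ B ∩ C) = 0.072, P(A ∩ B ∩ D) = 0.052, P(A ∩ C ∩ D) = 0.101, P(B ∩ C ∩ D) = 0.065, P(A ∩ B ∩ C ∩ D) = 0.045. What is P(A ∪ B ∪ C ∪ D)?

0.891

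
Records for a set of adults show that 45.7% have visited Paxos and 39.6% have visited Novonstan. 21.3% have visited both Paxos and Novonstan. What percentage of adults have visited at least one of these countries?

64.0%

By inclusion–exclusion:
P(≥1) = 45.7 + 39.6 − 21.3 = 64.0%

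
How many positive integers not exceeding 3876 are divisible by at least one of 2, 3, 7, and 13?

2854

By inclusion–exclusion:
floor(3876/2) + floor(3876/3) + floor(3876/7) + floor(3876/13) − floor(3876/6) − floor(3876/14) − floor(3876/26) − floor(3876/21) − floor(3876/39) − floor(3876/91) + floor(3876/42) + floor(3876/78) + floor(3876/182) + floor(3876/273) − floor(3876/546) = 1938 + 1292 + 553 + 298 − 646 − 276 − 149 − 184 − 99 − 42 + 92 + 49 + 21 + 14 − 7 = 2854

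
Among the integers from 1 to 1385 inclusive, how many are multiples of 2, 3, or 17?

By inclusion–exclusion:
692 + 461 + 81 − 230 − 40 − 27 + 13 = 950

950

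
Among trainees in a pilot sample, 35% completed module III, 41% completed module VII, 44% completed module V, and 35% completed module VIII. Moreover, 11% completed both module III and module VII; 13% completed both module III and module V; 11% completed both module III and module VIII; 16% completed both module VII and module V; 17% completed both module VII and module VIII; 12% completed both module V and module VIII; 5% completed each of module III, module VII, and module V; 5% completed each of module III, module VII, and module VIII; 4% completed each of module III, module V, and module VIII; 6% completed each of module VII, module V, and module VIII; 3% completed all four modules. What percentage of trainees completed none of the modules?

8%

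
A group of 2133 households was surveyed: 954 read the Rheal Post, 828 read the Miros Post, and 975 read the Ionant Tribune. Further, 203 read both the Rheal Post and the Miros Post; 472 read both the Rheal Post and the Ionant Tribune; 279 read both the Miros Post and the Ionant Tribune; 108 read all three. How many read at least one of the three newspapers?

1911

|union| = 954 + 828 + 975 − 203 − 472 − 279 + 108 = 1911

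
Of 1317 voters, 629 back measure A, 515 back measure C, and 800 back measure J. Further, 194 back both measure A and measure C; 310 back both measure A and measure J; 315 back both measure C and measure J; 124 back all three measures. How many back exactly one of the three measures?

By inclusion–exclusion (exactly-one form):
|exactly one| = 629 + 515 + 800 − 2·194 − 2·310 − 2·315 + 3·124 = 678

678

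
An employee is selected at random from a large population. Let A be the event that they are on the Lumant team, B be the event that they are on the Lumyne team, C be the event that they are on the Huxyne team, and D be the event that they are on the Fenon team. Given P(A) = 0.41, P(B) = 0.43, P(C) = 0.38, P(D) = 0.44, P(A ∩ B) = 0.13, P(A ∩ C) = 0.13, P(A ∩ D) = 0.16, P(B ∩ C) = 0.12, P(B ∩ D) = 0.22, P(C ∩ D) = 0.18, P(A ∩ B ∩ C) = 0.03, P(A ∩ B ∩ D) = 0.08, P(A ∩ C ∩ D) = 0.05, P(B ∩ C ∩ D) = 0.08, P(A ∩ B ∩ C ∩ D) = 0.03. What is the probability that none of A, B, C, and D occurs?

0.07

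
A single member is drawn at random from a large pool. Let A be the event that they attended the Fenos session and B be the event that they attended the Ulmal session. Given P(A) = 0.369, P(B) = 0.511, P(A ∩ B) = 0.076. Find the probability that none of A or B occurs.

0.196

Using inclusion–exclusion:
P(A ∪ B) = 0.369 + 0.511 − 0.076 = 0.804
P(none) = 1 − 0.804 = 0.196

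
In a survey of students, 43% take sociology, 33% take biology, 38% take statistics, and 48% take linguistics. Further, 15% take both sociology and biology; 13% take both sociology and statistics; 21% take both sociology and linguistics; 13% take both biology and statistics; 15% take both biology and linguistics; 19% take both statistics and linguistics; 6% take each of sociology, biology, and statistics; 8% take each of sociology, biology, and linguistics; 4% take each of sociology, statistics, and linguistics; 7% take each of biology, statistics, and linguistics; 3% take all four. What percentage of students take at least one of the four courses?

Using inclusion–exclusion:
P(at least one) = 43 + 33 + 38 + 48 − 15 − 13 − 21 − 13 − 15 − 19 + 6 + 8 + 4 + 7 − 3 = 88%

88%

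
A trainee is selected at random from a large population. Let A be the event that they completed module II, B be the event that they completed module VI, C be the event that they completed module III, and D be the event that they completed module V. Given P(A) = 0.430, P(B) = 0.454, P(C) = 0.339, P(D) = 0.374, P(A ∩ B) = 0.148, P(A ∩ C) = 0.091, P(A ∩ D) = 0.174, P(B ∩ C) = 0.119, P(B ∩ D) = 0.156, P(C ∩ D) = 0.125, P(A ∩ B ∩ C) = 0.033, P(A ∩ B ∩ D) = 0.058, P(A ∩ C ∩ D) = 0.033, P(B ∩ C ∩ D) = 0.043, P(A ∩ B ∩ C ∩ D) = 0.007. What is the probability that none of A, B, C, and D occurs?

0.056

By inclusion–exclusion:
P(A ∪ B ∪ C ∪ D) = 0.430 + 0.454 + 0.339 + 0.374 − 0.148 − 0.091 − 0.174 − 0.119 − 0.156 − 0.125 + 0.033 + 0.058 + 0.033 + 0.043 − 0.007 = 0.944
P(none) = 1 − 0.944 = 0.056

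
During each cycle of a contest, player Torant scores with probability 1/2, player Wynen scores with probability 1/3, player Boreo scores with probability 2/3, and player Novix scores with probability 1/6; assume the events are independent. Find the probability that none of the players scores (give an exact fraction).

5/54

Since the events are independent, P(none) is the product of the individual non-occurrence probabilities.
P(none) = (1 − 1/2) × (1 − 1/3) × (1 − 2/3) × (1 − 1/6) = 1/2 × 2/3 × 1/3 × 5/6 = 5/54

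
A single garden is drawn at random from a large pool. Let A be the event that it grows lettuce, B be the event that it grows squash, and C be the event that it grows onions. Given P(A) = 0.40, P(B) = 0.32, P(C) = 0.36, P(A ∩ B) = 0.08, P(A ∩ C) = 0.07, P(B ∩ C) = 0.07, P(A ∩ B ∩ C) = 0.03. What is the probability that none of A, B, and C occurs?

0.11

P(A ∪ B ∪ C) = 0.40 + 0.32 + 0.36 − 0.08 − 0.07 − 0.07 + 0.03 = 0.89
P(none) = 1 − 0.89 = 0.11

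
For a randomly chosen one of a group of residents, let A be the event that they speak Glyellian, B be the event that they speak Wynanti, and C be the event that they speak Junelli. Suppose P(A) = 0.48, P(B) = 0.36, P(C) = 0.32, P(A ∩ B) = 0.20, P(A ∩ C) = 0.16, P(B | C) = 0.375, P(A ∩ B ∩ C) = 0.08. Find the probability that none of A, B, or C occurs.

0.24

P(B ∩ C) = P(C)·P(B|C) = 0.32 × 0.375 = 0.12
P(A ∪ B ∪ C) = 0.48 + 0.36 + 0.32 − 0.20 − 0.16 − 0.12 + 0.08 = 0.76
P(none) = 1 − 0.76 = 0.24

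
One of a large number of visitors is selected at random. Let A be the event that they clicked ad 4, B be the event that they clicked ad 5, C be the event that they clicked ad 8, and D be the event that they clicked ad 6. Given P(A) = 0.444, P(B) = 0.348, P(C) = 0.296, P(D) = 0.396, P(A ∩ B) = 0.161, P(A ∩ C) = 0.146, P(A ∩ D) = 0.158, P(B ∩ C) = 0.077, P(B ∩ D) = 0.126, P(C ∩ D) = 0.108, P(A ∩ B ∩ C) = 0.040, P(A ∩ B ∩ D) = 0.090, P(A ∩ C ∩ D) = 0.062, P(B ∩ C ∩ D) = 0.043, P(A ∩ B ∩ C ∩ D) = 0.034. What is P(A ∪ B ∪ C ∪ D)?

0.909

P(A ∪ B ∪ C ∪ D) = 0.444 + 0.348 + 0.296 + 0.396 − 0.161 − 0.146 − 0.158 − 0.077 − 0.126 − 0.108 + 0.040 + 0.090 + 0.062 + 0.043 − 0.034 = 0.909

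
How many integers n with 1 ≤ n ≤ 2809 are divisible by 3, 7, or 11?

1350

Inclusion–exclusion gives
⌊2809/3⌋ + ⌊2809/7⌋ + ⌊2809/11⌋ − ⌊2809/21⌋ − ⌊2809/33⌋ − ⌊2809/77⌋ + ⌊2809/231⌋ = 936 + 401 + 255 − 133 − 85 − 36 + 12 = 1350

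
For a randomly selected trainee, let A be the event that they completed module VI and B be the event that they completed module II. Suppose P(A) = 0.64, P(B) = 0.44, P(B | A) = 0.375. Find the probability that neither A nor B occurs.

0.16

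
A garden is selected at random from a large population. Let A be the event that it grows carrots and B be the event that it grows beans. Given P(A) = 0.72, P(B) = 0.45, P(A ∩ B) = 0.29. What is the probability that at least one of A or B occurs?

Inclusion–exclusion gives
P(A ∪ B) = 0.72 + 0.45 − 0.29 = 0.88

0.88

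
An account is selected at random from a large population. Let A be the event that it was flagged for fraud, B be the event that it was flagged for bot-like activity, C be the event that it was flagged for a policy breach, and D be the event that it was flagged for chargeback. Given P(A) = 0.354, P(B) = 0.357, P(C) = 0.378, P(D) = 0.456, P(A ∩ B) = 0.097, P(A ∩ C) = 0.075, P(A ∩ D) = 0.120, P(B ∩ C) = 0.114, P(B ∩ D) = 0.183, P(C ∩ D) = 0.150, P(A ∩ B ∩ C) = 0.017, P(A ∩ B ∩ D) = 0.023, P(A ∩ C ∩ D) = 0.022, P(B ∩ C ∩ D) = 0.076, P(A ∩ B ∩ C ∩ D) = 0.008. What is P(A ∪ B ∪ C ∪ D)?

P(A ∪ B ∪ C ∪ D) = 0.354 + 0.357 + 0.378 + 0.456 − 0.097 − 0.075 − 0.120 − 0.114 − 0.183 − 0.150 + 0.017 + 0.023 + 0.022 + 0.076 − 0.008 = 0.936

0.936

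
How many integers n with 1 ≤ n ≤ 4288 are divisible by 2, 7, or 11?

By inclusion-exclusion,
floor(4288/2) + floor(4288/7) + floor(4288/11) − floor(4288/14) − floor(4288/22) − floor(4288/77) + floor(4288/154) = 2144 + 612 + 389 − 306 − 194 − 55 + 27 = 2617

2617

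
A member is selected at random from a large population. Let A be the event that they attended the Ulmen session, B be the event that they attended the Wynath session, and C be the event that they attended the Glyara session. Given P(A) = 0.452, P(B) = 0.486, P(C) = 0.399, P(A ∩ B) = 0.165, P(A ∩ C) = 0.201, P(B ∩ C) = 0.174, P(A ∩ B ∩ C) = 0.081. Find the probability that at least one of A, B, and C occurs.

0.878

Inclusion–exclusion gives
P(A ∪ B ∪ C) = 0.452 + 0.486 + 0.399 − 0.165 − 0.201 − 0.174 + 0.081 = 0.878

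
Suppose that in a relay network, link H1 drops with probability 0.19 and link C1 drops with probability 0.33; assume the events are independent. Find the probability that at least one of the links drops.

0.4573

P(none) = (1 − 0.19) × (1 − 0.33) = 0.81 × 0.67 = 0.5427
P(at least one) = 1 − 0.5427 = 0.4573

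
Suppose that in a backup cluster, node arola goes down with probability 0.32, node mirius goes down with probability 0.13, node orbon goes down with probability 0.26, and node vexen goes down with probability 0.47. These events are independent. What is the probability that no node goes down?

P(none) = (1 − 0.32) × (1 − 0.13) × (1 − 0.26) × (1 − 0.47) = 0.68 × 0.87 × 0.74 × 0.53 = 0.23202552

0.23202552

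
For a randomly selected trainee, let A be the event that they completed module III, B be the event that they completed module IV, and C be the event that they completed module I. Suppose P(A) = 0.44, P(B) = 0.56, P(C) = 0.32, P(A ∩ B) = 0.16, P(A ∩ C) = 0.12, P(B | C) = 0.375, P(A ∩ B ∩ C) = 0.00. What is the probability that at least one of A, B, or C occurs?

P(B ∩ C) = P(C)·P(B|C) = 0.32 × 0.375 = 0.12
Using inclusion–exclusion:
P(A ∪ B ∪ C) = 0.44 + 0.56 + 0.32 − 0.16 − 0.12 − 0.12 + 0.00 = 0.92

0.92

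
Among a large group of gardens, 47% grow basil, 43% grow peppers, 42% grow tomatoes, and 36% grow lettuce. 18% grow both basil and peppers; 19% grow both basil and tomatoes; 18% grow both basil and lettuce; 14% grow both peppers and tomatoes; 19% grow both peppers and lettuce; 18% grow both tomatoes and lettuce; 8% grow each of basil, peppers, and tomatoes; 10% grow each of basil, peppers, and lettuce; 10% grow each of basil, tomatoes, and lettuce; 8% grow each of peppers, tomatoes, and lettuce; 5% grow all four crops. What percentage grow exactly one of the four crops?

44%

Using the inclusion–exclusion count for exactly one event:
P(exactly one) = 47 + 43 + 42 + 36 − 2·18 − 2·19 − 2·18 − 2·14 − 2·19 − 2·18 + 3·8 + 3·10 + 3·10 + 3·8 − 4·5 = 44%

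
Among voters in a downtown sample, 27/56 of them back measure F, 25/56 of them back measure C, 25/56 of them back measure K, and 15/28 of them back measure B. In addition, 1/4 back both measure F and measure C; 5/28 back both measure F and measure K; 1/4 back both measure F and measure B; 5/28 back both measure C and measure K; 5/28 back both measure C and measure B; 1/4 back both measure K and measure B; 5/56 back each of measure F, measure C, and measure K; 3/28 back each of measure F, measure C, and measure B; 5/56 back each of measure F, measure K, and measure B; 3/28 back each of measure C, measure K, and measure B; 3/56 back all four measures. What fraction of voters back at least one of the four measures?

P(≥1) = 27/56 + 25/56 + 25/56 + 15/28 − 1/4 − 5/28 − 1/4 − 5/28 − 5/28 − 1/4 + 5/56 + 3/28 + 5/56 + 3/28 − 3/56 = 27/28

27/28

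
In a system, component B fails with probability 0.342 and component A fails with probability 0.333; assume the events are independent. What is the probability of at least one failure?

Independence gives P(none) = ∏(1 − pᵢ).
P(none) = (1 − 0.342) × (1 − 0.333) = 0.658 × 0.667 = 0.438886
P(at least one) = 1 − 0.438886 = 0.561114

0.561114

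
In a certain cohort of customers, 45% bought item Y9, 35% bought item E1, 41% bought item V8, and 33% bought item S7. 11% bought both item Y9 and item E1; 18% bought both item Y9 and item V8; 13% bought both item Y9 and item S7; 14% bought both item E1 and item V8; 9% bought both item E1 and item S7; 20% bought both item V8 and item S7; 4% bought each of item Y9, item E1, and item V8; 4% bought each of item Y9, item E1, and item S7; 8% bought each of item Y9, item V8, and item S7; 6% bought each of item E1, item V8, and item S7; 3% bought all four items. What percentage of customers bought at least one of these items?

88%

Using inclusion–exclusion:
P(union) = 45 + 35 + 41 + 33 − 11 − 18 − 13 − 14 − 9 − 20 + 4 + 4 + 8 + 6 − 3 = 88%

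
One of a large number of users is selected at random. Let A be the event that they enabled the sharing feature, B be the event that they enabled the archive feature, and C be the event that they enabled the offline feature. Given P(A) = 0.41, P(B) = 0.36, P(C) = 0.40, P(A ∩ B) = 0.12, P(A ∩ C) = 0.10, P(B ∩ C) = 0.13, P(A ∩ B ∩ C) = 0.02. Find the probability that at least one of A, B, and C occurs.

0.84

P(A ∪ B ∪ C) = 0.41 + 0.36 + 0.40 − 0.12 − 0.10 − 0.13 + 0.02 = 0.84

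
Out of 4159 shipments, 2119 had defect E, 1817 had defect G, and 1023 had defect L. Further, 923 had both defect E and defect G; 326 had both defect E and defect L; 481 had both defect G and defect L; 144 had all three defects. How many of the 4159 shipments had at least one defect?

By inclusion-exclusion,
|at least one| = 2119 + 1817 + 1023 − 923 − 326 − 481 + 144 = 3373

3373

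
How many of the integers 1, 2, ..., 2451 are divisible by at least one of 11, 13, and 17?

514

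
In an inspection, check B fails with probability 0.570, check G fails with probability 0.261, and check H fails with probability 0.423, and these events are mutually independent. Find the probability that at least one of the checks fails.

P(none) = (1 − 0.570) × (1 − 0.261) × (1 − 0.423) = 0.430 × 0.739 × 0.577 = 0.18335329
P(at least one) = 1 − 0.18335329 = 0.81664671

0.81664671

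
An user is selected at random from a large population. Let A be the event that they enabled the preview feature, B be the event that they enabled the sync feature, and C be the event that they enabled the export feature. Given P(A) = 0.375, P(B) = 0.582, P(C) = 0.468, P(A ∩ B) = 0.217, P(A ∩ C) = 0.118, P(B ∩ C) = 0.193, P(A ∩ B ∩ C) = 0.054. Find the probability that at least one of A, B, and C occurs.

0.951

Using inclusion–exclusion:
P(A ∪ B ∪ C) = 0.375 + 0.582 + 0.468 − 0.217 − 0.118 − 0.193 + 0.054 = 0.951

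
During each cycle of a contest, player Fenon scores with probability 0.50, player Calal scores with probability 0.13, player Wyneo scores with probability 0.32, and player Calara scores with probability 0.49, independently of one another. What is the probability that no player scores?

P(none) = (1 − 0.50) × (1 − 0.13) × (1 − 0.32) × (1 − 0.49) = 0.50 × 0.87 × 0.68 × 0.51 = 0.150858

0.150858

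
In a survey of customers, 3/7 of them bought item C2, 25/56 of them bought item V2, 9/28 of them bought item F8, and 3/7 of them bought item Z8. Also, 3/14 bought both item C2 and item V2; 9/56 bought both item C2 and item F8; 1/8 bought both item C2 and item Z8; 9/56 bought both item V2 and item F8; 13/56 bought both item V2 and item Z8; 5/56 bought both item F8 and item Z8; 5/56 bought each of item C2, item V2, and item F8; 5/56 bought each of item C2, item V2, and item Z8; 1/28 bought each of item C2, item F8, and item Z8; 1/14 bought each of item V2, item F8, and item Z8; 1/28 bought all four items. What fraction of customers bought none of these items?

P(at least one) = 3/7 + 25/56 + 9/28 + 3/7 − 3/14 − 9/56 − 1/8 − 9/56 − 13/56 − 5/56 + 5/56 + 5/56 + 1/28 + 1/14 − 1/28 = 25/28
P(none) = 1 − 25/28 = 3/28

3/28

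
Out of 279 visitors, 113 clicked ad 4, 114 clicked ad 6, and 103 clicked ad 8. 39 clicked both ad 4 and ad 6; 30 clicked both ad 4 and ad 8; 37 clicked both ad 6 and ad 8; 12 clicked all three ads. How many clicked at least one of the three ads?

|at least one| = 113 + 114 + 103 − 39 − 30 − 37 + 12 = 236

236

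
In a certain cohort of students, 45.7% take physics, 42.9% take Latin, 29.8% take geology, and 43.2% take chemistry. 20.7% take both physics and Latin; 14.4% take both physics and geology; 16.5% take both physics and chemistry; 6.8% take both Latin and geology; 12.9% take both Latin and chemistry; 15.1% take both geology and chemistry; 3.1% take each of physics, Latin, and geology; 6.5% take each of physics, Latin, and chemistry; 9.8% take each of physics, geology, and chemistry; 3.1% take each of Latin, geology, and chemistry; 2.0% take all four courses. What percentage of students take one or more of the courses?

95.7%

P(union) = 45.7 + 42.9 + 29.8 + 43.2 − 20.7 − 14.4 − 16.5 − 6.8 − 12.9 − 15.1 + 3.1 + 6.5 + 9.8 + 3.1 − 2.0 = 95.7%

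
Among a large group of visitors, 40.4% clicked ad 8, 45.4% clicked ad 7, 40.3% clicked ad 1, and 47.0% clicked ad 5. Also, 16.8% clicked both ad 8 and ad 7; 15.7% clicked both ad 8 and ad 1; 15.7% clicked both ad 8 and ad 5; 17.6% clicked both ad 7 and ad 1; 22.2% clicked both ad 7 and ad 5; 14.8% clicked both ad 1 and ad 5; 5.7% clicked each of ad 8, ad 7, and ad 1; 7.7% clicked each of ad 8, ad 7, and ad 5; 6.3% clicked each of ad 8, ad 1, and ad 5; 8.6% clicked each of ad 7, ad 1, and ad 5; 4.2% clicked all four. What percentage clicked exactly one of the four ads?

By inclusion–exclusion (exactly-one form):
P(exactly one) = 40.4 + 45.4 + 40.3 + 47.0 − 2·16.8 − 2·15.7 − 2·15.7 − 2·17.6 − 2·22.2 − 2·14.8 + 3·5.7 + 3·7.7 + 3·6.3 + 3·8.6 − 4·4.2 = 35.6%

35.6%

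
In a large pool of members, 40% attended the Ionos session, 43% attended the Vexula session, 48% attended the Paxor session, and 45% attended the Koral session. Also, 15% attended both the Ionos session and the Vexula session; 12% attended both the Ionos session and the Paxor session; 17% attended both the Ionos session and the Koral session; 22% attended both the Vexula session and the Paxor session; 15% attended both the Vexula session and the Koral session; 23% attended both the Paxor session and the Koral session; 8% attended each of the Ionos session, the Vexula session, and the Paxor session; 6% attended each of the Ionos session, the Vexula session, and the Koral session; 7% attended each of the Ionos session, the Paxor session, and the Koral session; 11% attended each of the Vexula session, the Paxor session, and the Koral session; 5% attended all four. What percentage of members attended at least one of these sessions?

99%

By inclusion–exclusion:
P(≥1) = 40 + 43 + 48 + 45 − 15 − 12 − 17 − 22 − 15 − 23 + 8 + 6 + 7 + 11 − 5 = 99%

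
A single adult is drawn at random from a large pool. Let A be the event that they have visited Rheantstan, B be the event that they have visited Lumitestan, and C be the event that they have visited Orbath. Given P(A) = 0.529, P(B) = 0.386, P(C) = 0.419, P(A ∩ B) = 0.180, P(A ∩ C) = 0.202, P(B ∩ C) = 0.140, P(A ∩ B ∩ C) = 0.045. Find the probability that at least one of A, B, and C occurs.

0.857

Apply inclusion-exclusion:
P(A ∪ B ∪ C) = 0.529 + 0.386 + 0.419 − 0.180 − 0.202 − 0.140 + 0.045 = 0.857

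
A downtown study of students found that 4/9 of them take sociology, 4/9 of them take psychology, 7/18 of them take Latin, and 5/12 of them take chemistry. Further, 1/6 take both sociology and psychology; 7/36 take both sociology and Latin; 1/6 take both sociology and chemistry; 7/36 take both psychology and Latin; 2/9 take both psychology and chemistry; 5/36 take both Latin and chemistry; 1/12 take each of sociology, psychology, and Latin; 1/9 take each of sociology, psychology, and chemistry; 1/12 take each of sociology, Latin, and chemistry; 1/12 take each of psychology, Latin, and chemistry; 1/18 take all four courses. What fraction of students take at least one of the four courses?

P(at least one) = 4/9 + 4/9 + 7/18 + 5/12 − 1/6 − 7/36 − 1/6 − 7/36 − 2/9 − 5/36 + 1/12 + 1/9 + 1/12 + 1/12 − 1/18 = 11/12

11/12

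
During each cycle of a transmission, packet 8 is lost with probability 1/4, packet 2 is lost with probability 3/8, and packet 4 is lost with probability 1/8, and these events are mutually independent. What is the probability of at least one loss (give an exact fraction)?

P(none) = (1 − 1/4) × (1 − 3/8) × (1 − 1/8) = 3/4 × 5/8 × 7/8 = 105/256
P(at least one) = 1 − 105/256 = 151/256

151/256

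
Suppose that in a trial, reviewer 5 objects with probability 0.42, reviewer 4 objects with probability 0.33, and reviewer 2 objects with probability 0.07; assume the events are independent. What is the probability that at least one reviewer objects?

P(none) = (1 − 0.42) × (1 − 0.33) × (1 − 0.07) = 0.58 × 0.67 × 0.93 = 0.361398
P(at least one) = 1 − 0.361398 = 0.638602

0.638602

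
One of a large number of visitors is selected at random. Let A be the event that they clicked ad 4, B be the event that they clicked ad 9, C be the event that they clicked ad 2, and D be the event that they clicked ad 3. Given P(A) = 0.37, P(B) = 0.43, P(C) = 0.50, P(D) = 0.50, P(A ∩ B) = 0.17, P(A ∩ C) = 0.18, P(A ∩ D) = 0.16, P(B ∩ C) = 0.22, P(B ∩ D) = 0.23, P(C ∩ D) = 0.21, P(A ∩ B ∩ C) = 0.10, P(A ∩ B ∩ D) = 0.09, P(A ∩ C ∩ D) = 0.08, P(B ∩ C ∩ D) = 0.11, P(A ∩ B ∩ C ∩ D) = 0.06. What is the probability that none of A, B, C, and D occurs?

0.05

P(A ∪ B ∪ C ∪ D) = 0.37 + 0.43 + 0.50 + 0.50 − 0.17 − 0.18 − 0.16 − 0.22 − 0.23 − 0.21 + 0.10 + 0.09 + 0.08 + 0.11 − 0.06 = 0.95
P(none) = 1 − 0.95 = 0.05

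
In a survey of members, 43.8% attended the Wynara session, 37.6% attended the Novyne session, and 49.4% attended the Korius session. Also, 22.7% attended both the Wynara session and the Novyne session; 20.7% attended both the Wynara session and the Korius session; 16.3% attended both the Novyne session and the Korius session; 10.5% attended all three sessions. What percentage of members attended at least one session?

81.6%

By inclusion-exclusion,
P(at least one) = 43.8 + 37.6 + 49.4 − 22.7 − 20.7 − 16.3 + 10.5 = 81.6%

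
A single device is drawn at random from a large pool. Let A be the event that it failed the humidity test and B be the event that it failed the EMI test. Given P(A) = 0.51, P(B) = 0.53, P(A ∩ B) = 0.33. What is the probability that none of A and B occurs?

0.29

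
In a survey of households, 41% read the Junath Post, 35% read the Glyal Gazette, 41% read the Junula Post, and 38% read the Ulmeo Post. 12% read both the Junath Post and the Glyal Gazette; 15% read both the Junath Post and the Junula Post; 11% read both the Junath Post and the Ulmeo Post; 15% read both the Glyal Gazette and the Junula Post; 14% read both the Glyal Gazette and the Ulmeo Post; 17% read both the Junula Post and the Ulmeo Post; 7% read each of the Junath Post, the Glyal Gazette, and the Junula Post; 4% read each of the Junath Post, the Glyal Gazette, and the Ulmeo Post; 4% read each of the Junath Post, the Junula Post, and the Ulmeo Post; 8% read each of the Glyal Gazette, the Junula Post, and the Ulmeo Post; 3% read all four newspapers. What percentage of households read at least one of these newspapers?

P(at least one) = 41 + 35 + 41 + 38 − 12 − 15 − 11 − 15 − 14 − 17 + 7 + 4 + 4 + 8 − 3 = 91%

91%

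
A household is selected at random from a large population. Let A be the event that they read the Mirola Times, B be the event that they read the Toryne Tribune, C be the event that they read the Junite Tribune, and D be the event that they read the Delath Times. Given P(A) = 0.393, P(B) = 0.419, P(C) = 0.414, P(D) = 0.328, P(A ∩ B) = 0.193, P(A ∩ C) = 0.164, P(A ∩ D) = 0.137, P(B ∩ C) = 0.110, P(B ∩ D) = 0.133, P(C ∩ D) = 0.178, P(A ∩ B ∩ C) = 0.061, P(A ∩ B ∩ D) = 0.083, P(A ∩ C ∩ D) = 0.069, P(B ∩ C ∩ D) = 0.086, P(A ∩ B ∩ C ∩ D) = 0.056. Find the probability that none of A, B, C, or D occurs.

By inclusion–exclusion:
P(A ∪ B ∪ C ∪ D) = 0.393 + 0.419 + 0.414 + 0.328 − 0.193 − 0.164 − 0.137 − 0.110 − 0.133 − 0.178 + 0.061 + 0.083 + 0.069 + 0.086 − 0.056 = 0.882
P(none) = 1 − 0.882 = 0.118

0.118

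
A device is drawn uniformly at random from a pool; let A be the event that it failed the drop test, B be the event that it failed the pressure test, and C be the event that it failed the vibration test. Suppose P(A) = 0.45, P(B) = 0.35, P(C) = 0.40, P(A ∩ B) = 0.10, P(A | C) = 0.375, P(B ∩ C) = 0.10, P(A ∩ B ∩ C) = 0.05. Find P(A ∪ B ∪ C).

0.90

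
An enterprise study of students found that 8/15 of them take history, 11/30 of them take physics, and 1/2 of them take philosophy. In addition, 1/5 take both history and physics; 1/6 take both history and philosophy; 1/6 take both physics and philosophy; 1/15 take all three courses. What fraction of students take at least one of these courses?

14/15

Inclusion–exclusion gives
P(at least one) = 8/15 + 11/30 + 1/2 − 1/5 − 1/6 − 1/6 + 1/15 = 14/15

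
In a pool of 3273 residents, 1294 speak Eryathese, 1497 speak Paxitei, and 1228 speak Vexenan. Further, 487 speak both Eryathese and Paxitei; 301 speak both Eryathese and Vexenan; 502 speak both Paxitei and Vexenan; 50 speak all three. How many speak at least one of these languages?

2779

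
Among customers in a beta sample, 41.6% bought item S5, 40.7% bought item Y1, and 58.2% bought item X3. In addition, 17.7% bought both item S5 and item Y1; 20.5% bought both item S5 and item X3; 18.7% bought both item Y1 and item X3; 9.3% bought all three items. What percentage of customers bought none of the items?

7.1%

Using inclusion–exclusion:
P(at least one) = 41.6 + 40.7 + 58.2 − 17.7 − 20.5 − 18.7 + 9.3 = 92.9%
P(none) = 100% − 92.9% = 7.1%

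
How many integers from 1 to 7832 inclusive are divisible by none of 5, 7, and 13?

4958

floor(7832/5) + floor(7832/7) + floor(7832/13) − floor(7832/35) − floor(7832/65) − floor(7832/91) + floor(7832/455) = 1566 + 1118 + 602 − 223 − 120 − 86 + 17 = 2874
7832 − 2874 = 4958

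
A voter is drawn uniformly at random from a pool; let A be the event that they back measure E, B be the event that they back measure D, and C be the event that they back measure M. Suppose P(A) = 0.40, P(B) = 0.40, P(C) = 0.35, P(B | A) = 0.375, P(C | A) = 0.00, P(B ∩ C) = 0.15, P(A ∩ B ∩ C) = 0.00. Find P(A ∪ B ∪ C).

P(A ∩ B) = P(A)·P(B|A) = 0.40 × 0.375 = 0.15
P(A ∩ C) = P(A)·P(C|A) = 0.40 × 0.00 = 0.00
P(A ∪ B ∪ C) = 0.40 + 0.40 + 0.35 − 0.15 − 0.00 − 0.15 + 0.00 = 0.85

0.85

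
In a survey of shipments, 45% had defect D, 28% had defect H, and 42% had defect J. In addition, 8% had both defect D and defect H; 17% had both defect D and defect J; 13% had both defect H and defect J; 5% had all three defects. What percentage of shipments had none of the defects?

18%

P(≥1) = 45 + 28 + 42 − 8 − 17 − 13 + 5 = 82%
P(none) = 100% − 82% = 18%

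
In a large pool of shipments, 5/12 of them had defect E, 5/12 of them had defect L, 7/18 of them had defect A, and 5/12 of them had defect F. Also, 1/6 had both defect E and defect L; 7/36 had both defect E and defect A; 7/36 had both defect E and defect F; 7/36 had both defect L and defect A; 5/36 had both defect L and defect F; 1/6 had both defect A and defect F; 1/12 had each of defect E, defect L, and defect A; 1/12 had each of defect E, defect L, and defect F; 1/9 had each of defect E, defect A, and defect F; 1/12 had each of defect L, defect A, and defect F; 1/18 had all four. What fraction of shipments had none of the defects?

1/9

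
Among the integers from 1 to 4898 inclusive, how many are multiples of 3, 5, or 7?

2658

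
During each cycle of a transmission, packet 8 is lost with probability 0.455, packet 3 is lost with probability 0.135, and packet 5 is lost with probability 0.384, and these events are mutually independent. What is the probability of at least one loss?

0.7096022

Since the events are independent, P(none) is the product of the individual non-occurrence probabilities.
P(none) = (1 − 0.455) × (1 − 0.135) × (1 − 0.384) = 0.545 × 0.865 × 0.616 = 0.2903978
P(at least one) = 1 − 0.2903978 = 0.7096022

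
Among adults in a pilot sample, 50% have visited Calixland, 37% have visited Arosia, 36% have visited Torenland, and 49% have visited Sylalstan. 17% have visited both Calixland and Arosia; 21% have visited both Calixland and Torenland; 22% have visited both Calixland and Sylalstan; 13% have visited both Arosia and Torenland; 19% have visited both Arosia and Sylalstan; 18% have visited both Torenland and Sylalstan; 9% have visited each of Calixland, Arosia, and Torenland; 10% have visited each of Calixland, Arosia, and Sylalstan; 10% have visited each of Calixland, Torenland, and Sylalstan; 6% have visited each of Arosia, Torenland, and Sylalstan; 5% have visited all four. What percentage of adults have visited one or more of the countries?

92%

P(≥1) = 50 + 37 + 36 + 49 − 17 − 21 − 22 − 13 − 19 − 18 + 9 + 10 + 10 + 6 − 5 = 92%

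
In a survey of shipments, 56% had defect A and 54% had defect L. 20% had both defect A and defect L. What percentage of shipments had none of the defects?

P(≥1) = 56 + 54 − 20 = 90%
P(none) = 100% − 90% = 10%

10%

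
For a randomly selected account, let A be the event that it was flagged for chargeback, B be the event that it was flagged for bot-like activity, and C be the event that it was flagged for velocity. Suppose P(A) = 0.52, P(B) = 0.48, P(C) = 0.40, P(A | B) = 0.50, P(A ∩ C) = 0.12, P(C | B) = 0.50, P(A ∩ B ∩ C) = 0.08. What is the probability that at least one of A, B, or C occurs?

P(A ∩ B) = P(B)·P(A|B) = 0.48 × 0.50 = 0.24
P(B ∩ C) = P(B)·P(C|B) = 0.48 × 0.50 = 0.24
P(A ∪ B ∪ C) = 0.52 + 0.48 + 0.40 − 0.24 − 0.12 − 0.24 + 0.08 = 0.88

0.88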